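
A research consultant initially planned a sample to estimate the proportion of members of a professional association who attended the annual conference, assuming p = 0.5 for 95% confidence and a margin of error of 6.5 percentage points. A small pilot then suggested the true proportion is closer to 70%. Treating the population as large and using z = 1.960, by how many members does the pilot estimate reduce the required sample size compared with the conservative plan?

Conservative (p = 0.5): n = 1.960² × 0.25 / 0.065² ≈ 227.31 → 228.
Using p = 0.70: p(1−p) = 0.2100, so n = 1.960² × 0.2100 / 0.065² ≈ 190.94 → 191.
Reduction: 228 − 191 = 37.

37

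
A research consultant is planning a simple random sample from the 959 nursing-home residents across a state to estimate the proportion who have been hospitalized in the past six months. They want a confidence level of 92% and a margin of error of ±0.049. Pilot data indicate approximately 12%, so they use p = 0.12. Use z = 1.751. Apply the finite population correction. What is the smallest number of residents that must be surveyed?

Unadjusted: n₀ = 1.751² × 0.12 × 0.88 / 0.049² ≈ 134.85, so n₀ = 135.
Finite population correction with N = 959: n = n₀ / (1 + (n₀−1)/N) = 135 / (1 + 134/959) = 135 / 1.1397 ≈ 118.45.
Rounding up, n = 119.

119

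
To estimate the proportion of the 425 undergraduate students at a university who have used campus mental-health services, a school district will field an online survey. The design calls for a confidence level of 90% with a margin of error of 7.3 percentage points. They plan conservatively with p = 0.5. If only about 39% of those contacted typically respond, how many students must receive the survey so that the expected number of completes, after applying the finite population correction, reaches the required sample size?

252

For 90% confidence, z = 1.645.
Completed interviews needed (unadjusted): n₀ = 1.645² × 0.2500 / 0.073² ≈ 126.95 → 127.
FPC for N = 425: n = 127 / (1 + 126/425) = 127 / 1.2965 ≈ 97.96 → 98.
At a 39% response rate, contacts needed = 98 / 0.39 ≈ 251.28 → 252.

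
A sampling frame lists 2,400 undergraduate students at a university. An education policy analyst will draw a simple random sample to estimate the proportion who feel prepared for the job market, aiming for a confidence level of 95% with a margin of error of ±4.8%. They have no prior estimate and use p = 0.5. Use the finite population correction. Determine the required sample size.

356

For 95% confidence, z = 1.960.
Unadjusted: n₀ = 1.960² × 0.50 × 0.50 / 0.048² ≈ 416.84, so n₀ = 417.
Finite population correction with N = 2,400: n = n₀ / (1 + (n₀−1)/N) = 417 / (1 + 416/2400) = 417 / 1.1733 ≈ 355.40.
Rounding up, n = 356.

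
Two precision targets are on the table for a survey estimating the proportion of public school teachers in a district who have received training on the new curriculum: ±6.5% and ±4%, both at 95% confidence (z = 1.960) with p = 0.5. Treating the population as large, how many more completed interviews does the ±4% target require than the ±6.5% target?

At ±6.5%: n = 1.960² × 0.2500 / 0.065² ≈ 227.31 → 228.
At ±4%: n = 1.960² × 0.2500 / 0.040² ≈ 600.25 → 601.
Additional respondents: 601 − 228 = 373.

373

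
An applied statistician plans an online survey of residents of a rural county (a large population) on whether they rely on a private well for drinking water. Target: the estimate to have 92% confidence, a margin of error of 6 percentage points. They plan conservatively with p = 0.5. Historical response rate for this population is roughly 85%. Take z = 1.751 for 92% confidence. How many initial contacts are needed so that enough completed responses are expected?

251

Completed interviews needed: n₀ = 1.751² × 0.2500 / 0.060² ≈ 212.92 → 213.
At an 85% response rate, contacts needed = 213 / 0.85 ≈ 250.59 → 251.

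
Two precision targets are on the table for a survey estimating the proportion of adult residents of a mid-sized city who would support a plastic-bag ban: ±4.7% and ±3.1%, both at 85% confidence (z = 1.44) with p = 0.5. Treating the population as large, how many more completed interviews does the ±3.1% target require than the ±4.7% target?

305

At ±4.7%: n = 1.44² × 0.2500 / 0.047² ≈ 234.68 → 235.
At ±3.1%: n = 1.44² × 0.2500 / 0.031² ≈ 539.44 → 540.
Additional respondents: 540 − 235 = 305.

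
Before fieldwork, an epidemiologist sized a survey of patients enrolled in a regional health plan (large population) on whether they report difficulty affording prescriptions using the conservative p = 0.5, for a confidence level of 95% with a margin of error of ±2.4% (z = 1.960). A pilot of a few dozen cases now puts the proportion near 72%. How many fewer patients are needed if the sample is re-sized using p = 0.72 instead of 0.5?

323

Conservative (p = 0.5): n = 1.960² × 0.25 / 0.024² ≈ 1667.36 → 1668.
Using p = 0.72: p(1−p) = 0.2016, so n = 1.960² × 0.2016 / 0.024² ≈ 1344.56 → 1345.
Reduction: 1668 − 1345 = 323.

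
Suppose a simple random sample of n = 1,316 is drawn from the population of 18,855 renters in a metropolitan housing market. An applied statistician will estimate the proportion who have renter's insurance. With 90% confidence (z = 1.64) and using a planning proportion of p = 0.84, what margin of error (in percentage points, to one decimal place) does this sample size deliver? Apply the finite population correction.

1.6

Finite-population factor: (N−n)/(N−1) = (18855−1316)/(18855−1) = 0.9303.
SE(p̂) = √[p(1−p)/n · (N−n)/(N−1)] = √[0.1344/1316 × 0.9303] = 0.00975.
E = z × SE = 1.64 × 0.00975 = 0.01599 ≈ 1.6 percentage points.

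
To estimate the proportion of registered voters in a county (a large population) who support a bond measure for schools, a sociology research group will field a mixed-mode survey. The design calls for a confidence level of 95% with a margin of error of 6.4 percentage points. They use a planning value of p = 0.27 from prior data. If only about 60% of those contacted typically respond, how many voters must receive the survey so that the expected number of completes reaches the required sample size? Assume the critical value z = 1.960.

309

Completed interviews needed: n₀ = 1.960² × 0.1971 / 0.064² ≈ 184.86 → 185.
At a 60% response rate, contacts needed = 185 / 0.60 ≈ 308.33 → 309.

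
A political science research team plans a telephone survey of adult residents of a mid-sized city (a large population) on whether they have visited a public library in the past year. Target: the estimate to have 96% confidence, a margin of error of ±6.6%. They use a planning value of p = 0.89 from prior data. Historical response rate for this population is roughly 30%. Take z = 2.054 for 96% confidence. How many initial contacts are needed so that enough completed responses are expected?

317

Completed interviews needed: n₀ = 2.054² × 0.0979 / 0.066² ≈ 94.82 → 95.
At a 30% response rate, contacts needed = 95 / 0.30 ≈ 316.67 → 317.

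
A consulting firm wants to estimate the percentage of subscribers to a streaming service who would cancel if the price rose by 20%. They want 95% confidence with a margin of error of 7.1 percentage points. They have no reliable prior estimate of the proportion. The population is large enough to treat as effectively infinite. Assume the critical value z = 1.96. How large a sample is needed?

191

With no prior estimate, use p = 0.5, giving p(1−p) = 0.25.
n = z²·p(1−p)/E² = 1.96² × 0.2500 / 0.071² = 3.8416 × 0.2500 / 0.005041 ≈ 190.52.
Rounding up gives n = 191.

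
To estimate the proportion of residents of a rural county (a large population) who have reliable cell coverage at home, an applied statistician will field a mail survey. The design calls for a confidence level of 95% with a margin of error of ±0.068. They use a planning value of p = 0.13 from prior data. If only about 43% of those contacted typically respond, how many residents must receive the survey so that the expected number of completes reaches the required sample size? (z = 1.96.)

Completed interviews needed: n₀ = 1.96² × 0.1131 / 0.068² ≈ 93.96 → 94.
At a 43% response rate, contacts needed = 94 / 0.43 ≈ 218.60 → 219.

219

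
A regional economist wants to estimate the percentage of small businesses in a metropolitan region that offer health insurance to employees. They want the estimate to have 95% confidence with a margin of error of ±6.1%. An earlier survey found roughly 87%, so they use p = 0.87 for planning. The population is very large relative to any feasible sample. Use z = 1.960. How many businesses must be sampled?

117

With p = 0.87, p(1−p) = 0.1131.
n = z²·p(1−p)/E² = 1.960² × 0.1131 / 0.061² = 3.8416 × 0.1131 / 0.003721 ≈ 116.77.
Rounding up gives n = 117.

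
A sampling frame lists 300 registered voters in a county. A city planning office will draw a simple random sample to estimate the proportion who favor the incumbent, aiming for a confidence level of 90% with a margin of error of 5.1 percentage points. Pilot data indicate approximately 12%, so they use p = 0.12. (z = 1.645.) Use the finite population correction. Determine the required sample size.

81

Unadjusted: n₀ = 1.645² × 0.12 × 0.88 / 0.051² ≈ 109.86, so n₀ = 110.
Finite population correction with N = 300: n = n₀ / (1 + (n₀−1)/N) = 110 / (1 + 109/300) = 110 / 1.3633 ≈ 80.68.
Rounding up, n = 81.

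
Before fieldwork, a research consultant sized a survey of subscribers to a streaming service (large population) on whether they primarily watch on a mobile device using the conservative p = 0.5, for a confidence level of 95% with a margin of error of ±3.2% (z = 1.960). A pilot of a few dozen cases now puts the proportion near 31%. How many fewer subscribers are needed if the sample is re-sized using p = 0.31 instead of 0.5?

Conservative (p = 0.5): n = 1.960² × 0.25 / 0.032² ≈ 937.89 → 938.
Using p = 0.31: p(1−p) = 0.2139, so n = 1.960² × 0.2139 / 0.032² ≈ 802.46 → 803.
Reduction: 938 − 803 = 135.

135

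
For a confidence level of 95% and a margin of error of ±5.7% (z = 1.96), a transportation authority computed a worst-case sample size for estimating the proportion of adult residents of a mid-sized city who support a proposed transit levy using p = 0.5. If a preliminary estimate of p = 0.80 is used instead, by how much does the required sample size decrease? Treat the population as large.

106

Conservative (p = 0.5): n = 1.96² × 0.25 / 0.057² ≈ 295.60 → 296.
Using p = 0.80: p(1−p) = 0.1600, so n = 1.96² × 0.1600 / 0.057² ≈ 189.18 → 190.
Reduction: 296 − 190 = 106.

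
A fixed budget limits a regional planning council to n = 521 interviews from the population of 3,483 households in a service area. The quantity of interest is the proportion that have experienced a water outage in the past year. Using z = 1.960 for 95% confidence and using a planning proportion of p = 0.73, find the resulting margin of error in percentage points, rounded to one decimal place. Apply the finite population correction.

Finite-population factor: (N−n)/(N−1) = (3483−521)/(3483−1) = 0.8507.
SE(p̂) = √[p(1−p)/n · (N−n)/(N−1)] = √[0.1971/521 × 0.8507] = 0.01794.
E = z × SE = 1.960 × 0.01794 = 0.03516 ≈ 3.5 percentage points.

3.5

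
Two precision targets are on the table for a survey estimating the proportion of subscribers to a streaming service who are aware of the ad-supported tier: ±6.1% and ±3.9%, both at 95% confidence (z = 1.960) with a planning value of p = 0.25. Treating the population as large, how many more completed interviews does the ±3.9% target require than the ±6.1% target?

280

At ±6.1%: n = 1.960² × 0.1875 / 0.061² ≈ 193.58 → 194.
At ±3.9%: n = 1.960² × 0.1875 / 0.039² ≈ 473.57 → 474.
Additional respondents: 474 − 194 = 280.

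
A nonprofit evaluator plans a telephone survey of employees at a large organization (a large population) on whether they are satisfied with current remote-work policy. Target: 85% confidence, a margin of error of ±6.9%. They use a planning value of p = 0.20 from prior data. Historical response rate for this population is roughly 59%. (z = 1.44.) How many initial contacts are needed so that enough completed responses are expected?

Completed interviews needed: n₀ = 1.44² × 0.1600 / 0.069² ≈ 69.69 → 70.
At a 59% response rate, contacts needed = 70 / 0.59 ≈ 118.64 → 119.

119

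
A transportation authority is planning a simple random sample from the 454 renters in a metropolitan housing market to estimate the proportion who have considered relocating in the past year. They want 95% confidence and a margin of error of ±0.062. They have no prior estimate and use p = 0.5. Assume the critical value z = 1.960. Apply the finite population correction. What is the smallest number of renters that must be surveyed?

162

Unadjusted: n₀ = 1.960² × 0.50 × 0.50 / 0.062² ≈ 249.84, so n₀ = 250.
Finite population correction with N = 454: n = n₀ / (1 + (n₀−1)/N) = 250 / (1 + 249/454) = 250 / 1.5485 ≈ 161.45.
Rounding up, n = 162.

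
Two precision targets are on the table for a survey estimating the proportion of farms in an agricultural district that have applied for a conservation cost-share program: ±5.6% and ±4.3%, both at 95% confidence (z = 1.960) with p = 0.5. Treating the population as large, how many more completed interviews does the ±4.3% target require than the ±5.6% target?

213

At ±5.6%: n = 1.960² × 0.2500 / 0.056² ≈ 306.25 → 307.
At ±4.3%: n = 1.960² × 0.2500 / 0.043² ≈ 519.42 → 520.
Additional respondents: 520 − 307 = 213.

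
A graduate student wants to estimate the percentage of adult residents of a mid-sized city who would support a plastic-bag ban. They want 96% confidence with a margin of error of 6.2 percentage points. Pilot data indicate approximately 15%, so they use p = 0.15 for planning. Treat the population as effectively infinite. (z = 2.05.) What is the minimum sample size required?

140

With p = 0.15, p(1−p) = 0.1275.
n = z²·p(1−p)/E² = 2.05² × 0.1275 / 0.062² = 4.2025 × 0.1275 / 0.003844 ≈ 139.39.
Rounding up gives n = 140.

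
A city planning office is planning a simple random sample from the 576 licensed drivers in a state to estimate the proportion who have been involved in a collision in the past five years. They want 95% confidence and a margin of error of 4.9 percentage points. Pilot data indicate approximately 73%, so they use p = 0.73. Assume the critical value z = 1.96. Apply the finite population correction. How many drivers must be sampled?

205

Unadjusted: n₀ = 1.96² × 0.73 × 0.27 / 0.049² ≈ 315.36, so n₀ = 316.
Finite population correction with N = 576: n = n₀ / (1 + (n₀−1)/N) = 316 / (1 + 315/576) = 316 / 1.5469 ≈ 204.28.
Rounding up, n = 205.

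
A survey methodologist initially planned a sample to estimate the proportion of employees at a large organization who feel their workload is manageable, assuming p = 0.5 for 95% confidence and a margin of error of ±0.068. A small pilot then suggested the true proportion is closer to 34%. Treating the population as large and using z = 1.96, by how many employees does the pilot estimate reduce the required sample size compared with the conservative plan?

21

Conservative (p = 0.5): n = 1.96² × 0.25 / 0.068² ≈ 207.70 → 208.
Using p = 0.34: p(1−p) = 0.2244, so n = 1.96² × 0.2244 / 0.068² ≈ 186.43 → 187.
Reduction: 208 − 187 = 21.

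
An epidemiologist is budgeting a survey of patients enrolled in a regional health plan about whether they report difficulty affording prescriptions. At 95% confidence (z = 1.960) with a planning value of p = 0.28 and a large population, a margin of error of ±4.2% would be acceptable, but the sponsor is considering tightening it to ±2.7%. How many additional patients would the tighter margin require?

At ±4.2%: n = 1.960² × 0.2016 / 0.042² ≈ 439.04 → 440.
At ±2.7%: n = 1.960² × 0.2016 / 0.027² ≈ 1062.37 → 1063.
Additional respondents: 1063 − 440 = 623.

623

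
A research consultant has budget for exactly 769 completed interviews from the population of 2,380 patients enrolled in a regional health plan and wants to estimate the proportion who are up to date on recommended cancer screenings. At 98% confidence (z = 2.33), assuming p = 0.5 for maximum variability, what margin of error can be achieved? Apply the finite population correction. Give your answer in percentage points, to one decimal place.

Finite-population factor: (N−n)/(N−1) = (2380−769)/(2380−1) = 0.6772.
SE(p̂) = √[p(1−p)/n · (N−n)/(N−1)] = √[0.2500/769 × 0.6772] = 0.01484.
E = z × SE = 2.33 × 0.01484 = 0.03457 ≈ 3.5 percentage points.

3.5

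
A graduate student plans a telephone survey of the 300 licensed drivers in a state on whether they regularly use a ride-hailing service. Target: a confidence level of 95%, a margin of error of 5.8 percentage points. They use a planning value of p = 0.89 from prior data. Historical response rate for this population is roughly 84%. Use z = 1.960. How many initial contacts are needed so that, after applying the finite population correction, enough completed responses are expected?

Completed interviews needed (unadjusted): n₀ = 1.960² × 0.0979 / 0.058² ≈ 111.80 → 112.
FPC for N = 300: n = 112 / (1 + 111/300) = 112 / 1.3700 ≈ 81.75 → 82.
At an 84% response rate, contacts needed = 82 / 0.84 ≈ 97.62 → 98.

98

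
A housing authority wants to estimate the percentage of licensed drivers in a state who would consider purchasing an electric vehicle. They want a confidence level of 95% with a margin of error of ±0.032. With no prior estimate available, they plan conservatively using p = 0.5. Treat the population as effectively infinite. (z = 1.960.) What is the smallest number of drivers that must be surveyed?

With p = 0.5, p(1−p) = 0.25.
n = z²·p(1−p)/E² = 1.960² × 0.2500 / 0.032² = 3.8416 × 0.2500 / 0.001024 ≈ 937.89.
Rounding up gives n = 938.

938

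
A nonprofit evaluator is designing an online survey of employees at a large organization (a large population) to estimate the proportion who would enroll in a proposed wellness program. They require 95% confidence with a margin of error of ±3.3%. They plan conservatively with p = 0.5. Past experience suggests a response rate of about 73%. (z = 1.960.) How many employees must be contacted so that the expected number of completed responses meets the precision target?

Completed interviews needed: n₀ = 1.960² × 0.2500 / 0.033² ≈ 881.91 → 882.
At a 73% response rate, contacts needed = 882 / 0.73 ≈ 1208.22 → 1209.

1209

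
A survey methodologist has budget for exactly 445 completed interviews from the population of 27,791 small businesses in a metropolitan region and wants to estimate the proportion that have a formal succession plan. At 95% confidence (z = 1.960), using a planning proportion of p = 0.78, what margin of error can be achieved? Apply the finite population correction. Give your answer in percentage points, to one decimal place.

3.8

Finite-population factor: (N−n)/(N−1) = (27791−445)/(27791−1) = 0.9840.
SE(p̂) = √[p(1−p)/n · (N−n)/(N−1)] = √[0.1716/445 × 0.9840] = 0.01948.
E = z × SE = 1.960 × 0.01948 = 0.03818 ≈ 3.8 percentage points.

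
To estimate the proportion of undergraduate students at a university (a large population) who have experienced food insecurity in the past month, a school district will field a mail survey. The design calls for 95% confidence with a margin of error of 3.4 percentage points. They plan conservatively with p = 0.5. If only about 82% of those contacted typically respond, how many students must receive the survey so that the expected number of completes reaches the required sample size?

For 95% confidence, z = 1.960.
Completed interviews needed: n₀ = 1.960² × 0.2500 / 0.034² ≈ 830.80 → 831.
At an 82% response rate, contacts needed = 831 / 0.82 ≈ 1013.41 → 1014.

1014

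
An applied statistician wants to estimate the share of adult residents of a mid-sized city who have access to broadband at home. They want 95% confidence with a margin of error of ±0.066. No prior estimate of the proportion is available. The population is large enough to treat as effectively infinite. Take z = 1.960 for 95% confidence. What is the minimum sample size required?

221

With no prior estimate, use p = 0.5, giving p(1−p) = 0.25.
n = z²·p(1−p)/E² = 1.960² × 0.2500 / 0.066² = 3.8416 × 0.2500 / 0.004356 ≈ 220.48.
Rounding up gives n = 221.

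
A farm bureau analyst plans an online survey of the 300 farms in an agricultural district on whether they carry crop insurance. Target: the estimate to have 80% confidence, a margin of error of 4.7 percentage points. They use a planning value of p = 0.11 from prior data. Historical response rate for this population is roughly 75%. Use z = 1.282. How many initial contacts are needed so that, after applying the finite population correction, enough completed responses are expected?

Completed interviews needed (unadjusted): n₀ = 1.282² × 0.0979 / 0.047² ≈ 72.84 → 73.
FPC for N = 300: n = 73 / (1 + 72/300) = 73 / 1.2400 ≈ 58.87 → 59.
At a 75% response rate, contacts needed = 59 / 0.75 ≈ 78.67 → 79.

79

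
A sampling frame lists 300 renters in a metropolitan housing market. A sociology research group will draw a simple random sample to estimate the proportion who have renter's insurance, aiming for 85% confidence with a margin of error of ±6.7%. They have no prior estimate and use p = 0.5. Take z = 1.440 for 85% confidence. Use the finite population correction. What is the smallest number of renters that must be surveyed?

Unadjusted: n₀ = 1.440² × 0.50 × 0.50 / 0.067² ≈ 115.48, so n₀ = 116.
Finite population correction with N = 300: n = n₀ / (1 + (n₀−1)/N) = 116 / (1 + 115/300) = 116 / 1.3833 ≈ 83.86.
Rounding up, n = 84.

84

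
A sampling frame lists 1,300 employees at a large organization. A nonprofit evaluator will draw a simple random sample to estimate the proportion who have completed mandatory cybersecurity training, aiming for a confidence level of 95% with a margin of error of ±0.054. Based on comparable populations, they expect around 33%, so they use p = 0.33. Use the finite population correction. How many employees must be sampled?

239

For 95% confidence, z = 1.960.
Unadjusted: n₀ = 1.960² × 0.33 × 0.67 / 0.054² ≈ 291.28, so n₀ = 292.
Finite population correction with N = 1,300: n = n₀ / (1 + (n₀−1)/N) = 292 / (1 + 291/1300) = 292 / 1.2238 ≈ 238.59.
Rounding up, n = 239.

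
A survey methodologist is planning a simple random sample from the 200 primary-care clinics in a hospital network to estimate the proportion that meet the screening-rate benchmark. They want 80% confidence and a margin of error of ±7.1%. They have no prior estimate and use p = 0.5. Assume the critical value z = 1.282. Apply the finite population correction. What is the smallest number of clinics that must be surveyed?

Unadjusted: n₀ = 1.282² × 0.50 × 0.50 / 0.071² ≈ 81.51, so n₀ = 82.
Finite population correction with N = 200: n = n₀ / (1 + (n₀−1)/N) = 82 / (1 + 81/200) = 82 / 1.4050 ≈ 58.36.
Rounding up, n = 59.

59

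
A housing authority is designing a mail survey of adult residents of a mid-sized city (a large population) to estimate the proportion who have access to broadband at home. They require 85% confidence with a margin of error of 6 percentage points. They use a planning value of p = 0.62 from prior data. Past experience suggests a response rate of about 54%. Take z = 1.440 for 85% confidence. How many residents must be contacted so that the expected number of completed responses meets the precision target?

252

Completed interviews needed: n₀ = 1.440² × 0.2356 / 0.060² ≈ 135.71 → 136.
At a 54% response rate, contacts needed = 136 / 0.54 ≈ 251.85 → 252.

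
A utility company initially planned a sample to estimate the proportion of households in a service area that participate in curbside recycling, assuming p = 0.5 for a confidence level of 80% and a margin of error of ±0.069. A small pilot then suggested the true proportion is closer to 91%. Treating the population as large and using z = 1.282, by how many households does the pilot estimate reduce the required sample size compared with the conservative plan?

58

Conservative (p = 0.5): n = 1.282² × 0.25 / 0.069² ≈ 86.30 → 87.
Using p = 0.91: p(1−p) = 0.0819, so n = 1.282² × 0.0819 / 0.069² ≈ 28.27 → 29.
Reduction: 87 − 29 = 58.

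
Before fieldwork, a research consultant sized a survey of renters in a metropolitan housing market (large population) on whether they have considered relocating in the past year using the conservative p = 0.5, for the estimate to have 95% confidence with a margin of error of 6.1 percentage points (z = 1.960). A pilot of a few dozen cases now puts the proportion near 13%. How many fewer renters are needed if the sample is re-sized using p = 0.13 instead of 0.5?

Conservative (p = 0.5): n = 1.960² × 0.25 / 0.061² ≈ 258.10 → 259.
Using p = 0.13: p(1−p) = 0.1131, so n = 1.960² × 0.1131 / 0.061² ≈ 116.77 → 117.
Reduction: 259 − 117 = 142.

142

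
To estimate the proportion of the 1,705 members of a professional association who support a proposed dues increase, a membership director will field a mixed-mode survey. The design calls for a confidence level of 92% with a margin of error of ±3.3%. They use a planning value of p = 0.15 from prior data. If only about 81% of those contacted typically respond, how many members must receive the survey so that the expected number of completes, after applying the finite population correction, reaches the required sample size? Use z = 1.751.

Completed interviews needed (unadjusted): n₀ = 1.751² × 0.1275 / 0.033² ≈ 358.97 → 359.
FPC for N = 1,705: n = 359 / (1 + 358/1705) = 359 / 1.2100 ≈ 296.70 → 297.
At an 81% response rate, contacts needed = 297 / 0.81 ≈ 366.67 → 367.

367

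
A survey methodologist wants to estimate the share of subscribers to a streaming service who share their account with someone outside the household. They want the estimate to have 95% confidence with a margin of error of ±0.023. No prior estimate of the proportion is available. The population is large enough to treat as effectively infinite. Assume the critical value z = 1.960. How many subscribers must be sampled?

1816

With no prior estimate, use p = 0.5, giving p(1−p) = 0.25.
n = z²·p(1−p)/E² = 1.960² × 0.2500 / 0.023² = 3.8416 × 0.2500 / 0.000529 ≈ 1815.50.
Rounding up gives n = 1816.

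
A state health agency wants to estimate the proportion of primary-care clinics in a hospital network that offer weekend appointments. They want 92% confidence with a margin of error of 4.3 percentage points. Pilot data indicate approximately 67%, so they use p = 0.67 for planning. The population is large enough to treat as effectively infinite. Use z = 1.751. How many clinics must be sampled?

367

With p = 0.67, p(1−p) = 0.2211.
n = z²·p(1−p)/E² = 1.751² × 0.2211 / 0.043² = 3.0660 × 0.2211 / 0.001849 ≈ 366.63.
Rounding up gives n = 367.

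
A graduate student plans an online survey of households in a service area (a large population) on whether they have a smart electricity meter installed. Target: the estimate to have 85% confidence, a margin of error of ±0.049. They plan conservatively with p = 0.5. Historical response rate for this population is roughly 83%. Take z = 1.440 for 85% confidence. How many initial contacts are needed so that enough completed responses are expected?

261

Completed interviews needed: n₀ = 1.440² × 0.2500 / 0.049² ≈ 215.91 → 216.
At an 83% response rate, contacts needed = 216 / 0.83 ≈ 260.24 → 261.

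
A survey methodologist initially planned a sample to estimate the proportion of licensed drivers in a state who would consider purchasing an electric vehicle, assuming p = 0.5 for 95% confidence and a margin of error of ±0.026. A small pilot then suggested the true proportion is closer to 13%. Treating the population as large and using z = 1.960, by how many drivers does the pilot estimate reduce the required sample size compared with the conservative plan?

778

Conservative (p = 0.5): n = 1.960² × 0.25 / 0.026² ≈ 1420.71 → 1421.
Using p = 0.13: p(1−p) = 0.1131, so n = 1.960² × 0.1131 / 0.026² ≈ 642.73 → 643.
Reduction: 1421 − 643 = 778.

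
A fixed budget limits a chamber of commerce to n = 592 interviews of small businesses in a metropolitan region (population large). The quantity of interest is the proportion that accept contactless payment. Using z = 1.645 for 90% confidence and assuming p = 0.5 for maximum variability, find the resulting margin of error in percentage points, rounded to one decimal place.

3.4

SE(p̂) = √[p(1−p)/n] = √[0.2500/592] = 0.02055.
E = z × SE = 1.645 × 0.02055 = 0.03380, or 3.4 percentage points.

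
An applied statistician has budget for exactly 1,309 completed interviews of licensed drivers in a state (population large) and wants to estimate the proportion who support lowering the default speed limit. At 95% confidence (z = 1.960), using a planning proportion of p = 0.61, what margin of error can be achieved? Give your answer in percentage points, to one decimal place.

SE(p̂) = √[p(1−p)/n] = √[0.2379/1309] = 0.01348.
E = z × SE = 1.960 × 0.01348 = 0.02642, or 2.6 percentage points.

2.6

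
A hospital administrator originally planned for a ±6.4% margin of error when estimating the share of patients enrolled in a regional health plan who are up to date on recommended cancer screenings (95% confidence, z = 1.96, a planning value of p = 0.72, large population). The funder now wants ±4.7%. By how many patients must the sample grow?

161

At ±6.4%: n = 1.96² × 0.2016 / 0.064² ≈ 189.08 → 190.
At ±4.7%: n = 1.96² × 0.2016 / 0.047² ≈ 350.60 → 351.
Additional respondents: 351 − 190 = 161.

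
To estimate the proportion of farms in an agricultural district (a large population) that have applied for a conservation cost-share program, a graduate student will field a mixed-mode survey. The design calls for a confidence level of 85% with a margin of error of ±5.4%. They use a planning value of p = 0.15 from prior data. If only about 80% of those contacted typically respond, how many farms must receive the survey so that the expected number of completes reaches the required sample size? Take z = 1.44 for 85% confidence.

Completed interviews needed: n₀ = 1.44² × 0.1275 / 0.054² ≈ 90.67 → 91.
At an 80% response rate, contacts needed = 91 / 0.80 ≈ 113.75 → 114.

114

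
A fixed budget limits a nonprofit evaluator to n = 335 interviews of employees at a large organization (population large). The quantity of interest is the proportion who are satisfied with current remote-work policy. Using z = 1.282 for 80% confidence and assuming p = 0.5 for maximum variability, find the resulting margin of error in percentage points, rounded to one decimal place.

SE(p̂) = √[p(1−p)/n] = √[0.2500/335] = 0.02732.
E = z × SE = 1.282 × 0.02732 = 0.03502, or 3.5 percentage points.

3.5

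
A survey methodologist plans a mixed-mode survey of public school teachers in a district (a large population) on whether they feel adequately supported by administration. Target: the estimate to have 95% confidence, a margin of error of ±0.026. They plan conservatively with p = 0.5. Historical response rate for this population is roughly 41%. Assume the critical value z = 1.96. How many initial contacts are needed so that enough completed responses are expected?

3466

Completed interviews needed: n₀ = 1.96² × 0.2500 / 0.026² ≈ 1420.71 → 1421.
At a 41% response rate, contacts needed = 1421 / 0.41 ≈ 3465.85 → 3466.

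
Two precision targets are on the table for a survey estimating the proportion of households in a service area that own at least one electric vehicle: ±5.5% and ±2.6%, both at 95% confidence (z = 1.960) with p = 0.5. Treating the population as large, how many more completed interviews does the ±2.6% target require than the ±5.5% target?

At ±5.5%: n = 1.960² × 0.2500 / 0.055² ≈ 317.49 → 318.
At ±2.6%: n = 1.960² × 0.2500 / 0.026² ≈ 1420.71 → 1421.
Additional respondents: 1421 − 318 = 1103.

1103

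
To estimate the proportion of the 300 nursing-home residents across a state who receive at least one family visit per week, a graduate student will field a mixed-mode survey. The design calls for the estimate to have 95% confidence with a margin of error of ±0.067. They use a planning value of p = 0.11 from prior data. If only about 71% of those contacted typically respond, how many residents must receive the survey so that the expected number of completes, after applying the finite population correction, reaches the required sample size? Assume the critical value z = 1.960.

93

Completed interviews needed (unadjusted): n₀ = 1.960² × 0.0979 / 0.067² ≈ 83.78 → 84.
FPC for N = 300: n = 84 / (1 + 83/300) = 84 / 1.2767 ≈ 65.80 → 66.
At a 71% response rate, contacts needed = 66 / 0.71 ≈ 92.96 → 93.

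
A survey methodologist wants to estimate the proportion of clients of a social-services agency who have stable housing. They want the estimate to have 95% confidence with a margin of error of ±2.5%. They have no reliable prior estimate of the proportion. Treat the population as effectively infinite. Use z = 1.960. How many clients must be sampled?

1537

With no prior estimate, use p = 0.5, giving p(1−p) = 0.25.
n = z²·p(1−p)/E² = 1.960² × 0.2500 / 0.025² = 3.8416 × 0.2500 / 0.000625 ≈ 1536.64.
Rounding up gives n = 1537.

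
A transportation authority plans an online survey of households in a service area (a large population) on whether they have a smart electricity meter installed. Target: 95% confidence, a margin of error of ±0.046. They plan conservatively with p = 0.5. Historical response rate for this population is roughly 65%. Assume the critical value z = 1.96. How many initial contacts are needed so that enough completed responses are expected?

699

Completed interviews needed: n₀ = 1.96² × 0.2500 / 0.046² ≈ 453.88 → 454.
At a 65% response rate, contacts needed = 454 / 0.65 ≈ 698.46 → 699.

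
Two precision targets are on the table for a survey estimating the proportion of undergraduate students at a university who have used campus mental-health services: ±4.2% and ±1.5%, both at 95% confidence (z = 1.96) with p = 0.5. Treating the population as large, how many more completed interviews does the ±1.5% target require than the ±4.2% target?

At ±4.2%: n = 1.96² × 0.2500 / 0.042² ≈ 544.44 → 545.
At ±1.5%: n = 1.96² × 0.2500 / 0.015² ≈ 4268.44 → 4269.
Additional respondents: 4269 − 545 = 3724.

3724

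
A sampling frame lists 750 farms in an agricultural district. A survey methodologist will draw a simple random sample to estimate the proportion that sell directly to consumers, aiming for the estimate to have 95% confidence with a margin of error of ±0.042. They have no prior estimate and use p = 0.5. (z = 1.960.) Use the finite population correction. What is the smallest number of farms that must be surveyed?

316

Unadjusted: n₀ = 1.960² × 0.50 × 0.50 / 0.042² ≈ 544.44, so n₀ = 545.
Finite population correction with N = 750: n = n₀ / (1 + (n₀−1)/N) = 545 / (1 + 544/750) = 545 / 1.7253 ≈ 315.88.
Rounding up, n = 316.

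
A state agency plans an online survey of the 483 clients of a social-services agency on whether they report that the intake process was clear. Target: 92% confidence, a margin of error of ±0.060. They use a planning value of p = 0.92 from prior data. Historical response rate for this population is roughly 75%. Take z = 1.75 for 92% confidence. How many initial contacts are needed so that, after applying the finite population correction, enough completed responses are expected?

Completed interviews needed (unadjusted): n₀ = 1.75² × 0.0736 / 0.060² ≈ 62.61 → 63.
FPC for N = 483: n = 63 / (1 + 62/483) = 63 / 1.1284 ≈ 55.83 → 56.
At a 75% response rate, contacts needed = 56 / 0.75 ≈ 74.67 → 75.

75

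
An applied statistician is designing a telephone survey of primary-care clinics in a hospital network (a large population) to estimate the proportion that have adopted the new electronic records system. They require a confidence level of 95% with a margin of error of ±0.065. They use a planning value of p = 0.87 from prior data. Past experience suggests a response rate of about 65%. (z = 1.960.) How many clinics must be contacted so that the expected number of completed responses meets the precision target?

Completed interviews needed: n₀ = 1.960² × 0.1131 / 0.065² ≈ 102.84 → 103.
At a 65% response rate, contacts needed = 103 / 0.65 ≈ 158.46 → 159.

159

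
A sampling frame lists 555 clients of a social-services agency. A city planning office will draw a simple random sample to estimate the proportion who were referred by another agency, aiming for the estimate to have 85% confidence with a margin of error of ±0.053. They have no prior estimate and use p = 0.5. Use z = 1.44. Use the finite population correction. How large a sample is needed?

Unadjusted: n₀ = 1.44² × 0.50 × 0.50 / 0.053² ≈ 184.55, so n₀ = 185.
Finite population correction with N = 555: n = n₀ / (1 + (n₀−1)/N) = 185 / (1 + 184/555) = 185 / 1.3315 ≈ 138.94.
Rounding up, n = 139.

139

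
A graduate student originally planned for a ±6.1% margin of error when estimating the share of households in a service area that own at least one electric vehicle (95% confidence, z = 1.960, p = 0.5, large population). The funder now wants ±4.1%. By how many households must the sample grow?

At ±6.1%: n = 1.960² × 0.2500 / 0.061² ≈ 258.10 → 259.
At ±4.1%: n = 1.960² × 0.2500 / 0.041² ≈ 571.33 → 572.
Additional respondents: 572 − 259 = 313.

313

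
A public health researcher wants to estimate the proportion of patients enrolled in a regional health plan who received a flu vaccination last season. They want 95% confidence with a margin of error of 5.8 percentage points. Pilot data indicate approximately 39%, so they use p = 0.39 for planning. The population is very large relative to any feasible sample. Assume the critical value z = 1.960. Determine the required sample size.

272

With p = 0.39, p(1−p) = 0.2379.
n = z²·p(1−p)/E² = 1.960² × 0.2379 / 0.058² = 3.8416 × 0.2379 / 0.003364 ≈ 271.68.
Rounding up gives n = 272.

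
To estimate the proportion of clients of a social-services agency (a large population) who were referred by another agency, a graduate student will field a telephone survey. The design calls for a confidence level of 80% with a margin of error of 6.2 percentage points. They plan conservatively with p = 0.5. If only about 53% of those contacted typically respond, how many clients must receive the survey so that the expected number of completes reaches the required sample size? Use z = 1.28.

202

Completed interviews needed: n₀ = 1.28² × 0.2500 / 0.062² ≈ 106.56 → 107.
At a 53% response rate, contacts needed = 107 / 0.53 ≈ 201.89 → 202.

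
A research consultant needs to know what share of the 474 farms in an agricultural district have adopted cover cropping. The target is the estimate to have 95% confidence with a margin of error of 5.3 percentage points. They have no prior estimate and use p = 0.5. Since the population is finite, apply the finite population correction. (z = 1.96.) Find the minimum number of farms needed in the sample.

199

Unadjusted: n₀ = 1.96² × 0.50 × 0.50 / 0.053² ≈ 341.90, so n₀ = 342.
Finite population correction with N = 474: n = n₀ / (1 + (n₀−1)/N) = 342 / (1 + 341/474) = 342 / 1.7194 ≈ 198.91.
Rounding up, n = 199.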